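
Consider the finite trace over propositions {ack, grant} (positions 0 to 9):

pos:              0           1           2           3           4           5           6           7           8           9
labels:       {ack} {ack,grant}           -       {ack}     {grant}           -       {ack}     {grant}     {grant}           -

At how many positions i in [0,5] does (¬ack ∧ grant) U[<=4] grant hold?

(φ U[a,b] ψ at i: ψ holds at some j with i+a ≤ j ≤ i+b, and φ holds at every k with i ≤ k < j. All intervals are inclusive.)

Evaluate at each i in [0,5]:
  i=0: ✗ (lhs fails at k=0 before rhs at j=1)
  i=1: ✓ (rhs at j=1)
  i=2: ✗ (lhs fails at k=2 before rhs at j=4)
  i=3: ✗ (lhs fails at k=3 before rhs at j=4)
  i=4: ✓ (rhs at j=4)
  i=5: ✗ (lhs fails at k=5 before rhs at j=7)
Positions where it holds: {1, 4} → 2.

2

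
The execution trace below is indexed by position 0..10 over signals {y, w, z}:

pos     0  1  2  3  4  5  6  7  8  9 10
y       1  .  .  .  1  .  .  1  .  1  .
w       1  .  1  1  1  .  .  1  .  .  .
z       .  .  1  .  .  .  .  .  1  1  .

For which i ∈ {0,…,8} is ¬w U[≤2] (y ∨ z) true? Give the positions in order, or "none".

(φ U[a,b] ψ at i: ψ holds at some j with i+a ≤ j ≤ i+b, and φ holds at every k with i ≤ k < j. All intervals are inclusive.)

Evaluate at each i in [0,8]:
  i=0: ✓ (rhs at j=0)
  i=1: ✓ (rhs at j=2; lhs holds on [1,1])
  i=2: ✓ (rhs at j=2)
  i=3: ✗ (lhs fails at k=3 before rhs at j=4)
  i=4: ✓ (rhs at j=4)
  i=5: ✓ (rhs at j=7; lhs holds on [5,6])
  i=6: ✓ (rhs at j=7; lhs holds on [6,6])
  i=7: ✓ (rhs at j=7)
  i=8: ✓ (rhs at j=8)

0, 1, 2, 4, 5, 6, 7, 8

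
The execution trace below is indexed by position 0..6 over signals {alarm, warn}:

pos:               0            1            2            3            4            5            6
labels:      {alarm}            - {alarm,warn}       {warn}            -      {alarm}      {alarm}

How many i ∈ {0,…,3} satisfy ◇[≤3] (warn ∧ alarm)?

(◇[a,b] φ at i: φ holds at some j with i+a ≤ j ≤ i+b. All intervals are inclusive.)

Evaluate at each i in [0,3]:
  i=0: ✓ (witness j=2)
  i=1: ✓ (witness j=2)
  i=2: ✓ (witness j=2)
  i=3: ✗ (none in [3,6])
Positions where it holds: {0, 1, 2} → 3.

3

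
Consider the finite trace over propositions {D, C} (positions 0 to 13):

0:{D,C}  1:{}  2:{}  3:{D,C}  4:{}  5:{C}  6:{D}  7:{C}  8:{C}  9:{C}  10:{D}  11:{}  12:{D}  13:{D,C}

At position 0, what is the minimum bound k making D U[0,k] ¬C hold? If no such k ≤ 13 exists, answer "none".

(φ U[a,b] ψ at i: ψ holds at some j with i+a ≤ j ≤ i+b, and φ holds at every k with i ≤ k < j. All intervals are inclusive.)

Need earliest j ≥ 0 with ¬C, and D at every k in [0,j-1].
  j=0: rhs fails.
  j=1: rhs holds; lhs holds on [0,0]. k = 1.

1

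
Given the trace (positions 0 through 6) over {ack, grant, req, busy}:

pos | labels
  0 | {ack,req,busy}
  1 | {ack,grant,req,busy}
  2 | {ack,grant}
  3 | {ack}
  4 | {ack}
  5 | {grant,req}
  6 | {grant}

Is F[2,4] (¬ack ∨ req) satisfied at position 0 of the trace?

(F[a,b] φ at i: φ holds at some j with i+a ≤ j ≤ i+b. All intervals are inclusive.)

Check (¬ack ∨ req) at each j in [2,4]:
  j=2: false
  j=3: false
  j=4: false
No position in the window satisfies it → formula fails.

Does not hold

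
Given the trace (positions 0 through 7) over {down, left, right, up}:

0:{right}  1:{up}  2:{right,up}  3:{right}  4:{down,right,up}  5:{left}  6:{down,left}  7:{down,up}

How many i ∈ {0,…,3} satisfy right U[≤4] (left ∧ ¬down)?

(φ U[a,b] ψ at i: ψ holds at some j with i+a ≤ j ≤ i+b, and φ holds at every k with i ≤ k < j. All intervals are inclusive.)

2

Evaluate at each i in [0,3]:
  i=0: ✗ (no rhs in [0,4])
  i=1: ✗ (lhs fails at k=1 before rhs at j=5)
  i=2: ✓ (rhs at j=5; lhs holds on [2,4])
  i=3: ✓ (rhs at j=5; lhs holds on [3,4])
Positions where it holds: {2, 3} → 2.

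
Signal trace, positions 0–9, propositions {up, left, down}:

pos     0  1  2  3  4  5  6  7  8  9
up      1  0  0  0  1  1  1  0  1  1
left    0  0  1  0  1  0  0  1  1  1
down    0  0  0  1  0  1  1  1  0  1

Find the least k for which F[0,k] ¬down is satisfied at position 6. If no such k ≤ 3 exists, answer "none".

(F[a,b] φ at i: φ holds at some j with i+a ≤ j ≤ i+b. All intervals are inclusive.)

2

Scan j = 6,7,… for ¬down:
  j=6: fails
  j=7: fails
  j=8: holds
First hit at j=8, so smallest k = 8-6 = 2.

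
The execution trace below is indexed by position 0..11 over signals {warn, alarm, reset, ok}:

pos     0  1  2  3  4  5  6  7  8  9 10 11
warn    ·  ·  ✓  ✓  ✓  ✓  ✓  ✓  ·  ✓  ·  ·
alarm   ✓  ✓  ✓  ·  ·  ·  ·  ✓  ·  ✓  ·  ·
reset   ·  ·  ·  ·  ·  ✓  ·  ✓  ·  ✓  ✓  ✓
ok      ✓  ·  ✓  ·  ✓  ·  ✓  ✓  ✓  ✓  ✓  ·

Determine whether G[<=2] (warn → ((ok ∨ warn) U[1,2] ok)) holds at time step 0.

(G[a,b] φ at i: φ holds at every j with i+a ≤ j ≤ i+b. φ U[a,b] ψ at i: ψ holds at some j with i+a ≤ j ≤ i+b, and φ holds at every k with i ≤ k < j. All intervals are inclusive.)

Check (warn → ((ok ∨ warn) U[1,2] ok)) at every j in [0,2]:
  j=0: antecedent false → ✓
  j=1: antecedent false → ✓
  j=2: antecedent true; consequent holds → ✓
All positions satisfy it → formula holds.

True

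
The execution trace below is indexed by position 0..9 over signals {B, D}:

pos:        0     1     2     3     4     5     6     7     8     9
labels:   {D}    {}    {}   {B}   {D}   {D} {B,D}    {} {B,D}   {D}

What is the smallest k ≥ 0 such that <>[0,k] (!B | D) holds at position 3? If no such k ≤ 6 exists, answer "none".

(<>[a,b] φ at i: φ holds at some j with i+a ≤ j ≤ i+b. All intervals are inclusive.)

1

Scan j = 3,4,… for (!B | D):
  j=3: fails
  j=4: holds
First hit at j=4, so smallest k = 4-3 = 1.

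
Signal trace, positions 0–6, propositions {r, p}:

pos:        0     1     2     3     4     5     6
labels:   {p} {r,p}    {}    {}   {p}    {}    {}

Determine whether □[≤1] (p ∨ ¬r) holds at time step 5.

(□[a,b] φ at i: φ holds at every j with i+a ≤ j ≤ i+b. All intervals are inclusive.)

Yes

Check (p ∨ ¬r) at every j in [5,6]:
  j=5: true
  j=6: true
All positions satisfy it → formula holds.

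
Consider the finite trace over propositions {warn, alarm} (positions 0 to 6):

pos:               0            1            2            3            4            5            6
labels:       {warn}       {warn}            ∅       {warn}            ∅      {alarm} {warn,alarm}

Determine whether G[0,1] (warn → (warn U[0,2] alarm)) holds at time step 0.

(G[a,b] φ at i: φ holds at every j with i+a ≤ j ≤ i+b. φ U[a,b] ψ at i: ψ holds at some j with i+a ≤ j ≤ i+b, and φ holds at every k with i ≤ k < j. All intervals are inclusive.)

False

Check (warn → (warn U[0,2] alarm)) at every j in [0,1]:
  j=0: antecedent true; consequent fails → ✗
  j=1: antecedent true; consequent fails → ✗
Fails at j=0 → formula fails.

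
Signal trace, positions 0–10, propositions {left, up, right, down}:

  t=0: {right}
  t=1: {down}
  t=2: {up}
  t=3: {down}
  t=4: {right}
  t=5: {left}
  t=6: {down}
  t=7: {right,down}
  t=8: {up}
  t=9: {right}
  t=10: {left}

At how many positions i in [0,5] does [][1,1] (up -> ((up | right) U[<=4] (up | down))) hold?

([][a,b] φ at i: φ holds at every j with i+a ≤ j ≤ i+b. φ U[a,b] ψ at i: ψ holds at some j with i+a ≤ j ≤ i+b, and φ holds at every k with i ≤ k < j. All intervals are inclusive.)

Evaluate at each i in [0,5]:
  i=0: ✓ (all of [1,1])
  i=1: ✓ (all of [2,2])
  i=2: ✓ (all of [3,3])
  i=3: ✓ (all of [4,4])
  i=4: ✓ (all of [5,5])
  i=5: ✓ (all of [6,6])
Positions where it holds: {0, 1, 2, 3, 4, 5} → 6.

6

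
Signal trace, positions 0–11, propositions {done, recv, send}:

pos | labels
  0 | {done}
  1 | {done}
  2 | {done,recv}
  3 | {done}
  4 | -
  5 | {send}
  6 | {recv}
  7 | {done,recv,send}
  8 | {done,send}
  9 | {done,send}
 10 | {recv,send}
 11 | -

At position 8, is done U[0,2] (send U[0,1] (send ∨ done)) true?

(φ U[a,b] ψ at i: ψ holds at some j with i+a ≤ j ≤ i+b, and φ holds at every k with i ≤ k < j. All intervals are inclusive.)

Need some j in [8,10] with (send U[0,1] (send ∨ done)), and done at every k in [8,j-1].
  j=8: (send U[0,1] (send ∨ done)) holds; no prefix to check → satisfied.

True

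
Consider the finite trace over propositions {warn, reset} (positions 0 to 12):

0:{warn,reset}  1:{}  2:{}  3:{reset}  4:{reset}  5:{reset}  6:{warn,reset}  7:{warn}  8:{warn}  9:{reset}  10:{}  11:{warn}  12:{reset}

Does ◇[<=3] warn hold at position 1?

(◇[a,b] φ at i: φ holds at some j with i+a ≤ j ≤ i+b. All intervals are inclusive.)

Check warn at each j in [1,4]:
  j=1: false
  j=2: false
  j=3: false
  j=4: false
No position in the window satisfies it → formula fails.

Does not hold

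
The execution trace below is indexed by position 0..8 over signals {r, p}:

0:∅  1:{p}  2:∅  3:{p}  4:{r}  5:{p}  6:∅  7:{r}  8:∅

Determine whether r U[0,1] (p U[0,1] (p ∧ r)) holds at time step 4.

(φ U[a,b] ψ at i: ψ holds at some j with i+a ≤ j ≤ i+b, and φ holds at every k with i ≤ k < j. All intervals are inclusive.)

Need some j in [4,5] with (p U[0,1] (p ∧ r)), and r at every k in [4,j-1].
  j=4: (p U[0,1] (p ∧ r)) — fails.
  j=5: (p U[0,1] (p ∧ r)) — fails.
No j in the window works → until fails.

No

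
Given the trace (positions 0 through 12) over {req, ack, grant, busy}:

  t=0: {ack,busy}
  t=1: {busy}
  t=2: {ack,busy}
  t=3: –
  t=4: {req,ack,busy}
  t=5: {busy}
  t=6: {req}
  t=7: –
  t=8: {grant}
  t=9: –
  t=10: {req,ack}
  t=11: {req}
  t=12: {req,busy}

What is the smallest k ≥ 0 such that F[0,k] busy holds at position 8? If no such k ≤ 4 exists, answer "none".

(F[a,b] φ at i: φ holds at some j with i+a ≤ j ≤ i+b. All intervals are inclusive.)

Scan j = 8,9,… for busy:
  j=8: fails
  j=9: fails
  j=10: fails
  j=11: fails
  j=12: holds
First hit at j=12, so smallest k = 12-8 = 4.

4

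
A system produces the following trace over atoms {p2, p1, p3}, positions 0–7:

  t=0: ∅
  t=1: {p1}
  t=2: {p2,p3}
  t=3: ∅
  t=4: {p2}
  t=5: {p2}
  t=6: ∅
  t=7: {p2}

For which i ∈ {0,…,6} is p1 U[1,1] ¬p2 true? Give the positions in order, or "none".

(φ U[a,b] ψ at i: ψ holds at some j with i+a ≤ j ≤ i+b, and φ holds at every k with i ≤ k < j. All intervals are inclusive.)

none

Evaluate at each i in [0,6]:
  i=0: ✗ (lhs fails at k=0 before rhs at j=1)
  i=1: ✗ (no rhs in [2,2])
  i=2: ✗ (lhs fails at k=2 before rhs at j=3)
  i=3: ✗ (no rhs in [4,4])
  i=4: ✗ (no rhs in [5,5])
  i=5: ✗ (lhs fails at k=5 before rhs at j=6)
  i=6: ✗ (no rhs in [7,7])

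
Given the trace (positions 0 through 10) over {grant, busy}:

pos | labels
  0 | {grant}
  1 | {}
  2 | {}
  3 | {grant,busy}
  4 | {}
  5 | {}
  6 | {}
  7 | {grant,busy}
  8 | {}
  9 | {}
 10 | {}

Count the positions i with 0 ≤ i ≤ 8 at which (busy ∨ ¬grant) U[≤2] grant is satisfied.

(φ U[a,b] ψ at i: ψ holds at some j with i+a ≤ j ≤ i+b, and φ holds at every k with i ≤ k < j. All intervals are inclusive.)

Evaluate at each i in [0,8]:
  i=0: ✓ (rhs at j=0)
  i=1: ✓ (rhs at j=3; lhs holds on [1,2])
  i=2: ✓ (rhs at j=3; lhs holds on [2,2])
  i=3: ✓ (rhs at j=3)
  i=4: ✗ (no rhs in [4,6])
  i=5: ✓ (rhs at j=7; lhs holds on [5,6])
  i=6: ✓ (rhs at j=7; lhs holds on [6,6])
  i=7: ✓ (rhs at j=7)
  i=8: ✗ (no rhs in [8,10])
Positions where it holds: {0, 1, 2, 3, 5, 6, 7} → 7.

7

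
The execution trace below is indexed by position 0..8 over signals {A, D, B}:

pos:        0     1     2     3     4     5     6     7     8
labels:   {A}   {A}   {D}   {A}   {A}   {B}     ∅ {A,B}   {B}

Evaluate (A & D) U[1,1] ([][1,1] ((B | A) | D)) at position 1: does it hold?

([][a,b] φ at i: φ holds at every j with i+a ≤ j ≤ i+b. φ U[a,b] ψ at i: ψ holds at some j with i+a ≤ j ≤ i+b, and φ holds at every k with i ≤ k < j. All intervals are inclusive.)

No

Need some j in [2,2] with [][1,1] ((B | A) | D), and (A & D) at every k in [1,j-1].
  j=2: [][1,1] ((B | A) | D) holds, but (A & D) fails at k=1 → not this j.
No j in the window works → until fails.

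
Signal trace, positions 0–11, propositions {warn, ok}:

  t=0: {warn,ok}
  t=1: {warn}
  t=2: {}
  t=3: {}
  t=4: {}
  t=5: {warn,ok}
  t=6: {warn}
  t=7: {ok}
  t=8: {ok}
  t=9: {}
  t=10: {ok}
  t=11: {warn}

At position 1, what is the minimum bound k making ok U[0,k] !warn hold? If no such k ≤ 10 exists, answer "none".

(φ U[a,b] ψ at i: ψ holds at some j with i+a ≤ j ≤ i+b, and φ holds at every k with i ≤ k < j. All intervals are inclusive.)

none

Need earliest j ≥ 1 with !warn, and ok at every k in [1,j-1].
  j=1: rhs fails.
  j=2: rhs holds but lhs fails at k=1.
  j=3: rhs holds but lhs fails at k=1.
  j=4: rhs holds but lhs fails at k=1.
  j=5: rhs fails.
  j=6: rhs fails.
  j=7: rhs holds but lhs fails at k=1.
  j=8: rhs holds but lhs fails at k=1.
  j=9: rhs holds but lhs fails at k=1.
  j=10: rhs holds but lhs fails at k=1.
  j=11: rhs fails.
No witness within the range → none.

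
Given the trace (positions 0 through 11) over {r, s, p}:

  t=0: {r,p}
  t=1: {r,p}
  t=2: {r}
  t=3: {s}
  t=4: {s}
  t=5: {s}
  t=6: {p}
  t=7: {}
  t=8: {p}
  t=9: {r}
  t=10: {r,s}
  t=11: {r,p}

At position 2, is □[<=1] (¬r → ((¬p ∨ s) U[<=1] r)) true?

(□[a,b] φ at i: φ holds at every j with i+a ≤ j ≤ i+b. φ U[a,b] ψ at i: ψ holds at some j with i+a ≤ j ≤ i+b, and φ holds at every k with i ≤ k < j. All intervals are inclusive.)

Check (¬r → ((¬p ∨ s) U[<=1] r)) at every j in [2,3]:
  j=2: antecedent false → ✓
  j=3: antecedent true; consequent fails → ✗
Fails at j=3 → formula fails.

Does not hold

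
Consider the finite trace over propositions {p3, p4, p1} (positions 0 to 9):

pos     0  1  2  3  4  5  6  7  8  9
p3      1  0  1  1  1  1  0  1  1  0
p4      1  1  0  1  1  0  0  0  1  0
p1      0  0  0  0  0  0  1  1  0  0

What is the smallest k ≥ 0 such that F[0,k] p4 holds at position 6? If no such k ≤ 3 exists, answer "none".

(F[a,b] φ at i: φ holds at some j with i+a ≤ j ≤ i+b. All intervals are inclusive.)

Scan j = 6,7,… for p4:
  j=6: fails
  j=7: fails
  j=8: holds
First hit at j=8, so smallest k = 8-6 = 2.

2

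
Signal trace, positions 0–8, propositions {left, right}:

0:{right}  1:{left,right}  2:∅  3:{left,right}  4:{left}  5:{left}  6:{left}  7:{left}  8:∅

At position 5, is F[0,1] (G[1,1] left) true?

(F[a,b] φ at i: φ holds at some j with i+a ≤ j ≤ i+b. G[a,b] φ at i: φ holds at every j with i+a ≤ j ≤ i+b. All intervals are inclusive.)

Holds

Check G[1,1] left at each j in [5,6]:
  j=5: holds on [6,6]
  j=6: holds on [7,7]
Found at j=5 → formula holds.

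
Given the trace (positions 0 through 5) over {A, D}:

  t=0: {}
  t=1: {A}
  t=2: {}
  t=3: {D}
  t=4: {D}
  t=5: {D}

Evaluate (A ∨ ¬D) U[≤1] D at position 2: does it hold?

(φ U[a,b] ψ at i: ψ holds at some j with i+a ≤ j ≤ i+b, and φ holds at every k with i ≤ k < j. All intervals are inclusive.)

True

Need some j in [2,3] with D, and (A ∨ ¬D) at every k in [2,j-1].
  j=2: D false.
  j=3: D holds; (A ∨ ¬D) holds at every k in [2,2] → satisfied.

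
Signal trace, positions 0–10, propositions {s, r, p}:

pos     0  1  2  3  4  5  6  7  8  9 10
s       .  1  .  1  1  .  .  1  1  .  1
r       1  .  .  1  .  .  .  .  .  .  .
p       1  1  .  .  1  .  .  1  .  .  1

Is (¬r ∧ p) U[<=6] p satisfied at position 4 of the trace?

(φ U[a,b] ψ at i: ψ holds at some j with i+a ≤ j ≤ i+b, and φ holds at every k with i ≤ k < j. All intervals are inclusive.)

Need some j in [4,10] with p, and (¬r ∧ p) at every k in [4,j-1].
  j=4: p holds; no prefix to check → satisfied.

Holds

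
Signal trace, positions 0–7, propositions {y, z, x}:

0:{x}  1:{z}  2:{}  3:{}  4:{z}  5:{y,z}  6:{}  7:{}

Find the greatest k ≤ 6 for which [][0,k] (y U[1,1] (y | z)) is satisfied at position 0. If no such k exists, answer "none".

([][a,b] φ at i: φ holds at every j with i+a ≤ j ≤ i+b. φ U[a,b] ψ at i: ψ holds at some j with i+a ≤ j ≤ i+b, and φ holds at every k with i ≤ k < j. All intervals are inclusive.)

(y U[1,1] (y | z)) must hold from j=0 onward; find where it first fails.
  j=0: fails → no k works.

none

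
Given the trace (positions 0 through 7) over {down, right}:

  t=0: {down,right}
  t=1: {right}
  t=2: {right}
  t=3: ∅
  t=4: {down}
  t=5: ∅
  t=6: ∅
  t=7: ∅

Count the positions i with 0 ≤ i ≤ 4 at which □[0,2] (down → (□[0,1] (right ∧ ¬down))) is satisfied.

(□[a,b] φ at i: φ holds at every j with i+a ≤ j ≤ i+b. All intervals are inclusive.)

Evaluate at each i in [0,4]:
  i=0: ✗ (fails at j=0)
  i=1: ✓ (all of [1,3])
  i=2: ✗ (fails at j=4)
  i=3: ✗ (fails at j=4)
  i=4: ✗ (fails at j=4)
Positions where it holds: {1} → 1.

1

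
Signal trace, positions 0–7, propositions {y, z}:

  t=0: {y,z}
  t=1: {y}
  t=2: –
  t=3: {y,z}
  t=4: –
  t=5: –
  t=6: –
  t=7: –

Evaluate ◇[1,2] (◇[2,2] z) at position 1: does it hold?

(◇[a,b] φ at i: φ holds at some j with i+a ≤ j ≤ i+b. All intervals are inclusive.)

Does not hold

Check ◇[2,2] z at each j in [2,3]:
  j=2: fails (none in [4,4])
  j=3: fails (none in [5,5])
No position in the window satisfies it → formula fails.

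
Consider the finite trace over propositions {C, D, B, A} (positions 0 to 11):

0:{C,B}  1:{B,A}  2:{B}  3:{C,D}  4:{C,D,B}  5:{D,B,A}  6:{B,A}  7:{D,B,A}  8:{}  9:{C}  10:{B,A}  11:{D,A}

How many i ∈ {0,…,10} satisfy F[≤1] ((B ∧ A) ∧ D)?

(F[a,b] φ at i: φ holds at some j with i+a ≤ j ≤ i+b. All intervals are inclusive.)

Evaluate at each i in [0,10]:
  i=0: ✗ (none in [0,1])
  i=1: ✗ (none in [1,2])
  i=2: ✗ (none in [2,3])
  i=3: ✗ (none in [3,4])
  i=4: ✓ (witness j=5)
  i=5: ✓ (witness j=5)
  i=6: ✓ (witness j=7)
  i=7: ✓ (witness j=7)
  i=8: ✗ (none in [8,9])
  i=9: ✗ (none in [9,10])
  i=10: ✗ (none in [10,11])
Positions where it holds: {4, 5, 6, 7} → 4.

4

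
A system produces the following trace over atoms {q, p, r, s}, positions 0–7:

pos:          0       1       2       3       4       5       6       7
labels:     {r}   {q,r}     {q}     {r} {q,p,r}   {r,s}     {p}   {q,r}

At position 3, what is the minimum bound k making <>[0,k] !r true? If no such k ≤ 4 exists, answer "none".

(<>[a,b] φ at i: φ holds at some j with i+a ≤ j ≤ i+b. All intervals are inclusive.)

3

Scan j = 3,4,… for !r:
  j=3: fails
  j=4: fails
  j=5: fails
  j=6: holds
First hit at j=6, so smallest k = 6-3 = 3.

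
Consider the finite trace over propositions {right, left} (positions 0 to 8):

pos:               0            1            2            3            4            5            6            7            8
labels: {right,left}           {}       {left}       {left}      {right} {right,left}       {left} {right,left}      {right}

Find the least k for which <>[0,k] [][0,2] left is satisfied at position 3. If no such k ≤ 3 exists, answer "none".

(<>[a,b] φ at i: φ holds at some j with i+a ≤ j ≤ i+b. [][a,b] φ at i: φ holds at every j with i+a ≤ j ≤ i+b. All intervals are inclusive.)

2

Scan j = 3,4,… for [][0,2] left:
  j=3: fails
  j=4: fails
  j=5: holds
First hit at j=5, so smallest k = 5-3 = 2.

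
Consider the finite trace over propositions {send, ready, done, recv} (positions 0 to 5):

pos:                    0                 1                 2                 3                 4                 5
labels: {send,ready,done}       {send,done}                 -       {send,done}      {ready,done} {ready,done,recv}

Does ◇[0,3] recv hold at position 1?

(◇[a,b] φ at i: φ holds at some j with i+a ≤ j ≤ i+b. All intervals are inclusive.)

Check recv at each j in [1,4]:
  j=1: false
  j=2: false
  j=3: false
  j=4: false
No position in the window satisfies it → formula fails.

False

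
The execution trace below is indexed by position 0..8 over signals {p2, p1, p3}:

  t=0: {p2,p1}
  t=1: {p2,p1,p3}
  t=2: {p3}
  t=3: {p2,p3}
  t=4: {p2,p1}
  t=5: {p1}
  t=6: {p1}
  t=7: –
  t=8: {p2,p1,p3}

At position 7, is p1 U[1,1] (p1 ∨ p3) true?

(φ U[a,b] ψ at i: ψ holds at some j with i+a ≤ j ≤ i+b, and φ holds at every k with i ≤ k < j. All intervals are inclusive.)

Need some j in [8,8] with (p1 ∨ p3), and p1 at every k in [7,j-1].
  j=8: (p1 ∨ p3) holds, but p1 fails at k=7 → not this j.
No j in the window works → until fails.

No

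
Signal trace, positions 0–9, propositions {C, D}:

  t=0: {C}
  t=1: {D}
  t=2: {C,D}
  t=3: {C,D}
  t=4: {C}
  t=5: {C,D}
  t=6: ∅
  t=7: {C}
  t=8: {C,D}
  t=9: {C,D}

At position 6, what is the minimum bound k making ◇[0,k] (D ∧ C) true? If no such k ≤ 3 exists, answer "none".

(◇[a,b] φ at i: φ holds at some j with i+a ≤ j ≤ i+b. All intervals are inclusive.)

2

Scan j = 6,7,… for (D ∧ C):
  j=6: fails
  j=7: fails
  j=8: holds
First hit at j=8, so smallest k = 8-6 = 2.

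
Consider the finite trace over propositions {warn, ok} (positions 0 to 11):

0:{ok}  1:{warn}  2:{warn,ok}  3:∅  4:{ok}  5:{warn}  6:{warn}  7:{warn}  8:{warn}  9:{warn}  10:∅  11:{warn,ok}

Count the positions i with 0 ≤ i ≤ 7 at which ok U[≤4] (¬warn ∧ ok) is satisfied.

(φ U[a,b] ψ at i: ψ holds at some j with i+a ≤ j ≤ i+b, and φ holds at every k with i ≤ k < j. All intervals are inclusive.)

Evaluate at each i in [0,7]:
  i=0: ✓ (rhs at j=0)
  i=1: ✗ (lhs fails at k=1 before rhs at j=4)
  i=2: ✗ (lhs fails at k=3 before rhs at j=4)
  i=3: ✗ (lhs fails at k=3 before rhs at j=4)
  i=4: ✓ (rhs at j=4)
  i=5: ✗ (no rhs in [5,9])
  i=6: ✗ (no rhs in [6,10])
  i=7: ✗ (no rhs in [7,11])
Positions where it holds: {0, 4} → 2.

2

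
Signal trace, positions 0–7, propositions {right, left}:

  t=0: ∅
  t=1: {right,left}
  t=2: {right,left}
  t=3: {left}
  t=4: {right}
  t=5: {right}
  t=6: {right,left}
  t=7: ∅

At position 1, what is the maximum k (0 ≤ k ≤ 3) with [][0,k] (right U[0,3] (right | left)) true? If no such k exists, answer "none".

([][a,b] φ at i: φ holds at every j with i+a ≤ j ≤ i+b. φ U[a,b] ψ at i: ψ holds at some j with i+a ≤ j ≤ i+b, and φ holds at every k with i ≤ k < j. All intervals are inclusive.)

3

(right U[0,3] (right | left)) must hold from j=1 onward; find where it first fails.
  j=1: holds
  j=2: holds
  j=3: holds
  j=4: holds
Holds through j=4; largest k = 3.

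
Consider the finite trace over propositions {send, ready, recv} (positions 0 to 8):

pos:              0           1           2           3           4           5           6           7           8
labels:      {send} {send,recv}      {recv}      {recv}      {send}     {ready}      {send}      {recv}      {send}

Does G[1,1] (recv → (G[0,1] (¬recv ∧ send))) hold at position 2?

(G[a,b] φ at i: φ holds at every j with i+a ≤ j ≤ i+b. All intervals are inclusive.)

False

Check (recv → (G[0,1] (¬recv ∧ send))) at every j in [3,3]:
  j=3: antecedent true; consequent fails at 3 → ✗
Fails at j=3 → formula fails.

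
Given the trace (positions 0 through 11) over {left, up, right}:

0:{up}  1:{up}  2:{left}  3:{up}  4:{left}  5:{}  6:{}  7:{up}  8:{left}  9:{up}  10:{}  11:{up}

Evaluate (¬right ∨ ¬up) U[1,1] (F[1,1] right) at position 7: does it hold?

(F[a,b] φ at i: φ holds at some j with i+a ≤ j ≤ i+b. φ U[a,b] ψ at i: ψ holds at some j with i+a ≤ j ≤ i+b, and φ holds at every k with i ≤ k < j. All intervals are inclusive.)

Need some j in [8,8] with F[1,1] right, and (¬right ∨ ¬up) at every k in [7,j-1].
  j=8: F[1,1] right — fails (none in [9,9]).
No j in the window works → until fails.

Does not hold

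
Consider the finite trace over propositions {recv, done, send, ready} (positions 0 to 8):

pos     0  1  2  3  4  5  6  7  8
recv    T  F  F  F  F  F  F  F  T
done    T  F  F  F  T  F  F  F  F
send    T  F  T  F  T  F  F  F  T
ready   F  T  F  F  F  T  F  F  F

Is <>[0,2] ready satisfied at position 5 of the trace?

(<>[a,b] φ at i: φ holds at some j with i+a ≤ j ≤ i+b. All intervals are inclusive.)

Check ready at each j in [5,7]:
  j=5: true
  j=6: false
  j=7: false
Found at j=5 → formula holds.

Holds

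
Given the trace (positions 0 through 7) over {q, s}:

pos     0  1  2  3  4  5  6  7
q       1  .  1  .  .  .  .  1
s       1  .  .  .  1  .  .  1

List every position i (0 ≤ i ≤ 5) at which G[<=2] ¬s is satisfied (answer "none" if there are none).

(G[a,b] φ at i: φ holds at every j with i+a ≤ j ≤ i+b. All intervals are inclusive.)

Evaluate at each i in [0,5]:
  i=0: ✗ (fails at j=0)
  i=1: ✓ (all of [1,3])
  i=2: ✗ (fails at j=4)
  i=3: ✗ (fails at j=4)
  i=4: ✗ (fails at j=4)
  i=5: ✗ (fails at j=7)

1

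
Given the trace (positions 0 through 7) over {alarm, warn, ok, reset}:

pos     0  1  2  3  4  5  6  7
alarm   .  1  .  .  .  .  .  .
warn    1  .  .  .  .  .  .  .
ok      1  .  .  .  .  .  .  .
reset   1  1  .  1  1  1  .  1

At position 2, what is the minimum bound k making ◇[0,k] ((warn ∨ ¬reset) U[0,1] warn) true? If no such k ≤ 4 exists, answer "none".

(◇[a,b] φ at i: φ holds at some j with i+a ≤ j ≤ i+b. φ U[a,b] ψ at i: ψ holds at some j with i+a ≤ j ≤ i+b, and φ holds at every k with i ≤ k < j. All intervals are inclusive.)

Scan j = 2,3,… for ((warn ∨ ¬reset) U[0,1] warn):
  j=2: fails
  j=3: fails
  j=4: fails
  j=5: fails
  j=6: fails
No j in [2,6] satisfies it → none.

none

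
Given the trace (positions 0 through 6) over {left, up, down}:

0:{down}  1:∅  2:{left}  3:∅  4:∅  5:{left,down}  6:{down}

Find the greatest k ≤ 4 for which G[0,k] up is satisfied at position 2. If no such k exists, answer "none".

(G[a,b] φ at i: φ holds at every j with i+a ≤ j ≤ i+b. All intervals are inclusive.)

up must hold from j=2 onward; find where it first fails.
  j=2: fails → no k works.

none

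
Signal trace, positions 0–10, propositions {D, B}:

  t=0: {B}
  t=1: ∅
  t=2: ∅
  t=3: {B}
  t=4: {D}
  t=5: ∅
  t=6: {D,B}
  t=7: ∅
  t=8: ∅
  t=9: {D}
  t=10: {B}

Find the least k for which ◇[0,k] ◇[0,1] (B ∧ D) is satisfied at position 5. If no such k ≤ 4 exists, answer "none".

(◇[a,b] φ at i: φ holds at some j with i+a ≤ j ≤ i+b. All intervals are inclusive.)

0

Scan j = 5,6,… for ◇[0,1] (B ∧ D):
  j=5: holds
First hit at j=5, so smallest k = 5-5 = 0.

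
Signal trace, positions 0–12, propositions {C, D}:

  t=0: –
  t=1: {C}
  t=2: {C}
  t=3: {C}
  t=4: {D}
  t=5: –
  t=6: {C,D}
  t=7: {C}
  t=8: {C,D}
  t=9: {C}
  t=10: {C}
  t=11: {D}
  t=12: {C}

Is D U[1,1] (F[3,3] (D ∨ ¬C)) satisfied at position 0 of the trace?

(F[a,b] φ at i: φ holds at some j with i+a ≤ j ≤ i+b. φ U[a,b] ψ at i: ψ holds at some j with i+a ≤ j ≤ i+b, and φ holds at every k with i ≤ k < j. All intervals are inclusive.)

Does not hold

Need some j in [1,1] with F[3,3] (D ∨ ¬C), and D at every k in [0,j-1].
  j=1: F[3,3] (D ∨ ¬C) holds, but D fails at k=0 → not this j.
No j in the window works → until fails.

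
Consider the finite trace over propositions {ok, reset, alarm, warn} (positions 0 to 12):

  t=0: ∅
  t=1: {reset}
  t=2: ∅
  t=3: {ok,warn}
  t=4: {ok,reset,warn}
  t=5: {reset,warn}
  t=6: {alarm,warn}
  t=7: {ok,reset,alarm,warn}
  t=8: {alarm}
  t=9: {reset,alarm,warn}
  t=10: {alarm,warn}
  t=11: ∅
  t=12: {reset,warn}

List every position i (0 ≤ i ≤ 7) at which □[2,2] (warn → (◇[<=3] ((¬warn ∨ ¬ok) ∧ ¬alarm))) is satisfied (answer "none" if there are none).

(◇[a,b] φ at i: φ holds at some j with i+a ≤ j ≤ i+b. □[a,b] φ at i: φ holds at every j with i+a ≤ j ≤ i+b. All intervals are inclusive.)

0, 1, 2, 3, 6, 7

Evaluate at each i in [0,7]:
  i=0: ✓ (all of [2,2])
  i=1: ✓ (all of [3,3])
  i=2: ✓ (all of [4,4])
  i=3: ✓ (all of [5,5])
  i=4: ✗ (fails at j=6)
  i=5: ✗ (fails at j=7)
  i=6: ✓ (all of [8,8])
  i=7: ✓ (all of [9,9])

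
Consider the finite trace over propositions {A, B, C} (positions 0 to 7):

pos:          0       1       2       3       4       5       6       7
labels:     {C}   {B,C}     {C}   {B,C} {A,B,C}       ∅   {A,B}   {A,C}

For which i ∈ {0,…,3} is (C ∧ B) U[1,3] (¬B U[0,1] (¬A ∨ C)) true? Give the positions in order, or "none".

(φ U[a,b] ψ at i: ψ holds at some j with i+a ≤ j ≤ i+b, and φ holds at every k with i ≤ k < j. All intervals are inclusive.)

Evaluate at each i in [0,3]:
  i=0: ✗ (lhs fails at k=0 before rhs at j=1)
  i=1: ✓ (rhs at j=2; lhs holds on [1,1])
  i=2: ✗ (lhs fails at k=2 before rhs at j=3)
  i=3: ✓ (rhs at j=4; lhs holds on [3,3])

1, 3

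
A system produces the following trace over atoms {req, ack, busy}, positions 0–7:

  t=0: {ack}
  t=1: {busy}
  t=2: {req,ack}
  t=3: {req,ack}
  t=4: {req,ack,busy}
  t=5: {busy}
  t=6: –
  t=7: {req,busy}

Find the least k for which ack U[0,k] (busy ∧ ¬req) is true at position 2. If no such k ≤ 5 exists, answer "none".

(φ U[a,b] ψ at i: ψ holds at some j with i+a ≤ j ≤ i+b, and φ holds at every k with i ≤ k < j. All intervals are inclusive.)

3

Need earliest j ≥ 2 with (busy ∧ ¬req), and ack at every k in [2,j-1].
  j=2: rhs fails.
  j=3: rhs fails.
  j=4: rhs fails.
  j=5: rhs holds; lhs holds on [2,4]. k = 3.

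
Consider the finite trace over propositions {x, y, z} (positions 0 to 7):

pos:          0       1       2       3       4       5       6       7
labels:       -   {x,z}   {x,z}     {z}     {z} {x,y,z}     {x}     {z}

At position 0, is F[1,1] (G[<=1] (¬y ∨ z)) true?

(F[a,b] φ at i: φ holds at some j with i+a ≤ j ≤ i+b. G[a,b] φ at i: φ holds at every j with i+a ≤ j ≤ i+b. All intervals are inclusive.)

Check G[<=1] (¬y ∨ z) at each j in [1,1]:
  j=1: holds on [1,2]
Found at j=1 → formula holds.

Holds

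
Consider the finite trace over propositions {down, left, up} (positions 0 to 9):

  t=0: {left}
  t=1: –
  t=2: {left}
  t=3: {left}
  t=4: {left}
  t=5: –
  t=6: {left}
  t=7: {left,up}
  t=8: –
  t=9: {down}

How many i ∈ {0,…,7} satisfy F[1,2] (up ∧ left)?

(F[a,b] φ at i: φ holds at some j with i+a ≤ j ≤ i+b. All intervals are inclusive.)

2

Evaluate at each i in [0,7]:
  i=0: ✗ (none in [1,2])
  i=1: ✗ (none in [2,3])
  i=2: ✗ (none in [3,4])
  i=3: ✗ (none in [4,5])
  i=4: ✗ (none in [5,6])
  i=5: ✓ (witness j=7)
  i=6: ✓ (witness j=7)
  i=7: ✗ (none in [8,9])
Positions where it holds: {5, 6} → 2.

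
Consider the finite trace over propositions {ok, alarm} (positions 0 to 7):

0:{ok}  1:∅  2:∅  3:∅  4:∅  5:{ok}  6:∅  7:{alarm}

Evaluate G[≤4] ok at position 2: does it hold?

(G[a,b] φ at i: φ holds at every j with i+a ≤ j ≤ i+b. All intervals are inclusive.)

Does not hold

Check ok at every j in [2,6]:
  j=2: false
  j=3: false
  j=4: false
  j=5: true
  j=6: false
Fails at j=2 → formula fails.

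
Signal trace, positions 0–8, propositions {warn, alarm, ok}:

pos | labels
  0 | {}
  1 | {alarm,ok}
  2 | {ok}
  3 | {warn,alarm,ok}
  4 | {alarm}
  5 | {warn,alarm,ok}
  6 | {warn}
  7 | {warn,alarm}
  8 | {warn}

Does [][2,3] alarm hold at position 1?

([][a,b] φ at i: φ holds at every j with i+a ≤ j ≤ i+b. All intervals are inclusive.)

True

Check alarm at every j in [3,4]:
  j=3: true
  j=4: true
All positions satisfy it → formula holds.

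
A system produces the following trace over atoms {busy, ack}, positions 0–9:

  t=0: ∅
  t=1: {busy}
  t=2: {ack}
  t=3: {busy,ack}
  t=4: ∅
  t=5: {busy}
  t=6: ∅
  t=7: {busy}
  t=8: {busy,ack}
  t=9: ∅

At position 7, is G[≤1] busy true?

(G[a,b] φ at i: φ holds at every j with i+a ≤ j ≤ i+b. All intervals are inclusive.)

Check busy at every j in [7,8]:
  j=7: true
  j=8: true
All positions satisfy it → formula holds.

Yes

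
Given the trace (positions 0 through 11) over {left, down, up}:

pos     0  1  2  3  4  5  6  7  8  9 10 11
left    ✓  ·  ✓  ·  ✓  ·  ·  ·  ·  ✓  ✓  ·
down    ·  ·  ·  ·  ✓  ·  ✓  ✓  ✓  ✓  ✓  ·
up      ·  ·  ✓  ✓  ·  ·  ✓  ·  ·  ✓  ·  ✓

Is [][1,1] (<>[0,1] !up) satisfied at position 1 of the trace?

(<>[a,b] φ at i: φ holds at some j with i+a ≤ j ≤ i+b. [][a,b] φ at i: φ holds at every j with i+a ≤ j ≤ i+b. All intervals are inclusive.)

Does not hold

Check <>[0,1] !up at every j in [2,2]:
  j=2: fails (none in [2,3])
Fails at j=2 → formula fails.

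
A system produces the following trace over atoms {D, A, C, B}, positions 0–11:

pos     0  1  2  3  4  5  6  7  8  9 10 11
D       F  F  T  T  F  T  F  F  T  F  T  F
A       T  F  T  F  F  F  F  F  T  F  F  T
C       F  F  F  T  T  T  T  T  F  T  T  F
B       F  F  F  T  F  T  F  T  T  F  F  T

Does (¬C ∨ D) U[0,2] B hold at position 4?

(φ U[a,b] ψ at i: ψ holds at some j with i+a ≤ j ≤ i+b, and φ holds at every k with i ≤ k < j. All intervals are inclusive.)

Need some j in [4,6] with B, and (¬C ∨ D) at every k in [4,j-1].
  j=4: B false.
  j=5: B holds, but (¬C ∨ D) fails at k=4 → not this j.
  j=6: B false.
No j in the window works → until fails.

False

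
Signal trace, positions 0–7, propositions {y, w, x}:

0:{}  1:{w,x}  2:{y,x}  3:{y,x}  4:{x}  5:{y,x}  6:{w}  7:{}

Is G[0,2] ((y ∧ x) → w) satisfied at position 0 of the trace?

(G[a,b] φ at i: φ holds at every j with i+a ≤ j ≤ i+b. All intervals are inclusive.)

No

Check ((y ∧ x) → w) at every j in [0,2]:
  j=0: antecedent false → ✓
  j=1: antecedent false → ✓
  j=2: antecedent true; consequent false → ✗
Fails at j=2 → formula fails.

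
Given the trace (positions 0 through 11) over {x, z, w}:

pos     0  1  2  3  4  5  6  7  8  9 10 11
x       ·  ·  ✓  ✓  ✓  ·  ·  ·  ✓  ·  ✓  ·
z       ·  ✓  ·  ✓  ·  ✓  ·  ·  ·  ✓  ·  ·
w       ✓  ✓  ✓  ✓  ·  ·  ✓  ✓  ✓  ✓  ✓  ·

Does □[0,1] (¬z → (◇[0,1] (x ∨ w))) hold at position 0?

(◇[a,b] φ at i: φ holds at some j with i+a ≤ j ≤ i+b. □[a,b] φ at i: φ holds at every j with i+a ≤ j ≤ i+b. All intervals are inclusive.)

Check (¬z → (◇[0,1] (x ∨ w))) at every j in [0,1]:
  j=0: antecedent true; consequent holds (witness at 0) → ✓
  j=1: antecedent false → ✓
All positions satisfy it → formula holds.

Holds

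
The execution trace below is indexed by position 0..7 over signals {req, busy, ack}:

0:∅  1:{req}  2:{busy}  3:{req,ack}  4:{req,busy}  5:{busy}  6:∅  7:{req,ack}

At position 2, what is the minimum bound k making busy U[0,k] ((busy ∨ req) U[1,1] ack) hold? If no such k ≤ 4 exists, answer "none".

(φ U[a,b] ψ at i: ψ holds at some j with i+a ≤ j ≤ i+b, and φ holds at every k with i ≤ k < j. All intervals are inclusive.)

Need earliest j ≥ 2 with ((busy ∨ req) U[1,1] ack), and busy at every k in [2,j-1].
  j=2: rhs holds (empty prefix). k = 0.

0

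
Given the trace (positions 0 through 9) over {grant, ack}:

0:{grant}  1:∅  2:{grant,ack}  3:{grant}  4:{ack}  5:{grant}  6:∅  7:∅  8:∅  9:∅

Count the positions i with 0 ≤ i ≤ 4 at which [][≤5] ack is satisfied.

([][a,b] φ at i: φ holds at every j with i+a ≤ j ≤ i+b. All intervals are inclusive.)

Evaluate at each i in [0,4]:
  i=0: ✗ (fails at j=0)
  i=1: ✗ (fails at j=1)
  i=2: ✗ (fails at j=3)
  i=3: ✗ (fails at j=3)
  i=4: ✗ (fails at j=5)
Positions where it holds: {} → 0.

0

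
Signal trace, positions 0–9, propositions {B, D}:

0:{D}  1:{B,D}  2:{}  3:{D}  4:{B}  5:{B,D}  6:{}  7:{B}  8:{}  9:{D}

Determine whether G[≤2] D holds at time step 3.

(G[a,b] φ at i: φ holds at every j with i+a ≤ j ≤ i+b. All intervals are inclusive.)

Check D at every j in [3,5]:
  j=3: true
  j=4: false
  j=5: true
Fails at j=4 → formula fails.

False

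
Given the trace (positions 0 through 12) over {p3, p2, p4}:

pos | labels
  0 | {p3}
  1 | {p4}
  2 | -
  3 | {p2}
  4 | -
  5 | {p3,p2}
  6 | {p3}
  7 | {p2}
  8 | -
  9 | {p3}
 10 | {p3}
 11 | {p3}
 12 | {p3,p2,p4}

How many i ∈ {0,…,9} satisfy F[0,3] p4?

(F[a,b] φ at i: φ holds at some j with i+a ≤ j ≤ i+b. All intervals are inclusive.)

Evaluate at each i in [0,9]:
  i=0: ✓ (witness j=1)
  i=1: ✓ (witness j=1)
  i=2: ✗ (none in [2,5])
  i=3: ✗ (none in [3,6])
  i=4: ✗ (none in [4,7])
  i=5: ✗ (none in [5,8])
  i=6: ✗ (none in [6,9])
  i=7: ✗ (none in [7,10])
  i=8: ✗ (none in [8,11])
  i=9: ✓ (witness j=12)
Positions where it holds: {0, 1, 9} → 3.

3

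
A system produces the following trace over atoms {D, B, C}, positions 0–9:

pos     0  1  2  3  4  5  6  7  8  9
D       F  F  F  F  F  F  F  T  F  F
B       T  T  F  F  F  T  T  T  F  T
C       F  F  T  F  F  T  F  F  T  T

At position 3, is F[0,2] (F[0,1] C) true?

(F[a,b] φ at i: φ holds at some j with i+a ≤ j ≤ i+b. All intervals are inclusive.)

True

Check F[0,1] C at each j in [3,5]:
  j=3: fails (none in [3,4])
  j=4: holds (witness at 5)
  j=5: holds (witness at 5)
Found at j=4 → formula holds.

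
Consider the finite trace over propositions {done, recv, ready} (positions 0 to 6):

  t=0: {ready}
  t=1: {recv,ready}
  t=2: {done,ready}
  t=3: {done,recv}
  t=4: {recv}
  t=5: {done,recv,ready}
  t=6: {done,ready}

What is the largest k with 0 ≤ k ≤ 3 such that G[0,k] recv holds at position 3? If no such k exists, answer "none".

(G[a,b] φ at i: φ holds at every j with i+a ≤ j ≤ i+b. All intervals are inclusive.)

recv must hold from j=3 onward; find where it first fails.
  j=3: holds
  j=4: holds
  j=5: holds
  j=6: fails
Holds on [3,5], so largest k = 2.

2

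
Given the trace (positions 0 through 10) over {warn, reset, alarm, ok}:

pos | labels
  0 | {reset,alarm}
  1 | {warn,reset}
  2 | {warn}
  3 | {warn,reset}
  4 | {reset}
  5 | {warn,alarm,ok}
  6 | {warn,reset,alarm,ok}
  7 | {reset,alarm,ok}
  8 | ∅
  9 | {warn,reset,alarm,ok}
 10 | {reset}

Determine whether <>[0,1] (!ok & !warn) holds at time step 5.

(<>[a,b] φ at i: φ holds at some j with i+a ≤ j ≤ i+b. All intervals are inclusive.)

Check (!ok & !warn) at each j in [5,6]:
  j=5: false
  j=6: false
No position in the window satisfies it → formula fails.

Does not hold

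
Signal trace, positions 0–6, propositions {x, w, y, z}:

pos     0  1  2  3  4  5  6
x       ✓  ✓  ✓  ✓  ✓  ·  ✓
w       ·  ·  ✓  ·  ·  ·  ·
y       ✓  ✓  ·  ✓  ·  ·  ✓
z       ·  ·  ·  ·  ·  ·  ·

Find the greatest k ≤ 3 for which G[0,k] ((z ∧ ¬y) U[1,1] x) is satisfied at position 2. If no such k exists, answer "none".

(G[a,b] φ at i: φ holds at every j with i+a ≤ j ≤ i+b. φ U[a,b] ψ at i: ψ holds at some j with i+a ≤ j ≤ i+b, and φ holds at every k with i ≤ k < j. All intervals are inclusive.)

none

((z ∧ ¬y) U[1,1] x) must hold from j=2 onward; find where it first fails.
  j=2: fails → no k works.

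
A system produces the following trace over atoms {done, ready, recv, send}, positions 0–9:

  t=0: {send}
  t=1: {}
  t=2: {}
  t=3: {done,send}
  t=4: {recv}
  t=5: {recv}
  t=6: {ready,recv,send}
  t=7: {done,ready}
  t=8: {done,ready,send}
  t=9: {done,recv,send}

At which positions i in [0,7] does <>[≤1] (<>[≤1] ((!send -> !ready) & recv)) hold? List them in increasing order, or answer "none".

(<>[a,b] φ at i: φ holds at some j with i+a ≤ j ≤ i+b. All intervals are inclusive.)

2, 3, 4, 5, 6, 7

Evaluate at each i in [0,7]:
  i=0: ✗ (none in [0,1])
  i=1: ✗ (none in [1,2])
  i=2: ✓ (witness j=3)
  i=3: ✓ (witness j=3)
  i=4: ✓ (witness j=4)
  i=5: ✓ (witness j=5)
  i=6: ✓ (witness j=6)
  i=7: ✓ (witness j=8)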